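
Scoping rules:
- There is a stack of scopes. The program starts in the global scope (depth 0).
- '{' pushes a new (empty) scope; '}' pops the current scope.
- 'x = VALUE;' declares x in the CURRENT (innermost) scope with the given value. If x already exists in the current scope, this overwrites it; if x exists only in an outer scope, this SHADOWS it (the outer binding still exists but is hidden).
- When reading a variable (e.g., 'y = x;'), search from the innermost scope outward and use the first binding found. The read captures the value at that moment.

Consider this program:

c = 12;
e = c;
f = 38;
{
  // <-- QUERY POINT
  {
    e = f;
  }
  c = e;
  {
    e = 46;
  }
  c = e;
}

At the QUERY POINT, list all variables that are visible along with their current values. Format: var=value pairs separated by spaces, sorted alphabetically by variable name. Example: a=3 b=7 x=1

Answer: c=12 e=12 f=38

Derivation:
Step 1: declare c=12 at depth 0
Step 2: declare e=(read c)=12 at depth 0
Step 3: declare f=38 at depth 0
Step 4: enter scope (depth=1)
Visible at query point: c=12 e=12 f=38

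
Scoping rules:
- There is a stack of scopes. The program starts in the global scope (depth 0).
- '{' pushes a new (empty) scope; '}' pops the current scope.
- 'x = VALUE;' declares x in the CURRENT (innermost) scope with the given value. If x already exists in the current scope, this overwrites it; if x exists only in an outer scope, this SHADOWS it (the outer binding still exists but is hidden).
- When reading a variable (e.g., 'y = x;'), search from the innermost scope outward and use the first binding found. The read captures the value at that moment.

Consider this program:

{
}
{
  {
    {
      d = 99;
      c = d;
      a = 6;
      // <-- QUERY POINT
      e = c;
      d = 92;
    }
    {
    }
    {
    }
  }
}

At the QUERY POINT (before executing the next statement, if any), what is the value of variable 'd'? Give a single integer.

Step 1: enter scope (depth=1)
Step 2: exit scope (depth=0)
Step 3: enter scope (depth=1)
Step 4: enter scope (depth=2)
Step 5: enter scope (depth=3)
Step 6: declare d=99 at depth 3
Step 7: declare c=(read d)=99 at depth 3
Step 8: declare a=6 at depth 3
Visible at query point: a=6 c=99 d=99

Answer: 99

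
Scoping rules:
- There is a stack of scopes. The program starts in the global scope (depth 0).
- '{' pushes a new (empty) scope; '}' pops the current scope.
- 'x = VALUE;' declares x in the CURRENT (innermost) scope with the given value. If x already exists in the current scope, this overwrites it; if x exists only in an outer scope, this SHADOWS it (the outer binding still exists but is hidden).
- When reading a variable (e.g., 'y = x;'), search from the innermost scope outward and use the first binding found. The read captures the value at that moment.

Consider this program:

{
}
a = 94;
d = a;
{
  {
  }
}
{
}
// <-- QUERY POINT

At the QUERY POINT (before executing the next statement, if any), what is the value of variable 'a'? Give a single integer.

Step 1: enter scope (depth=1)
Step 2: exit scope (depth=0)
Step 3: declare a=94 at depth 0
Step 4: declare d=(read a)=94 at depth 0
Step 5: enter scope (depth=1)
Step 6: enter scope (depth=2)
Step 7: exit scope (depth=1)
Step 8: exit scope (depth=0)
Step 9: enter scope (depth=1)
Step 10: exit scope (depth=0)
Visible at query point: a=94 d=94

Answer: 94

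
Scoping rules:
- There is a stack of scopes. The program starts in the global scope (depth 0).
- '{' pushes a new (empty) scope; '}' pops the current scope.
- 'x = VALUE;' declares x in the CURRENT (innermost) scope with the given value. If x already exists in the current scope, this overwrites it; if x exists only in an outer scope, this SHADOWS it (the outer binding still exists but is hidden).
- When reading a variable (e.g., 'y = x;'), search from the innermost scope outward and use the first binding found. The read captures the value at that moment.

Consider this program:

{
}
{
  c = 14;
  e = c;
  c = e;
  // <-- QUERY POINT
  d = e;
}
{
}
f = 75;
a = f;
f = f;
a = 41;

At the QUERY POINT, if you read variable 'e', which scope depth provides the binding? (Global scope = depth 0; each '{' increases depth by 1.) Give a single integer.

Answer: 1

Derivation:
Step 1: enter scope (depth=1)
Step 2: exit scope (depth=0)
Step 3: enter scope (depth=1)
Step 4: declare c=14 at depth 1
Step 5: declare e=(read c)=14 at depth 1
Step 6: declare c=(read e)=14 at depth 1
Visible at query point: c=14 e=14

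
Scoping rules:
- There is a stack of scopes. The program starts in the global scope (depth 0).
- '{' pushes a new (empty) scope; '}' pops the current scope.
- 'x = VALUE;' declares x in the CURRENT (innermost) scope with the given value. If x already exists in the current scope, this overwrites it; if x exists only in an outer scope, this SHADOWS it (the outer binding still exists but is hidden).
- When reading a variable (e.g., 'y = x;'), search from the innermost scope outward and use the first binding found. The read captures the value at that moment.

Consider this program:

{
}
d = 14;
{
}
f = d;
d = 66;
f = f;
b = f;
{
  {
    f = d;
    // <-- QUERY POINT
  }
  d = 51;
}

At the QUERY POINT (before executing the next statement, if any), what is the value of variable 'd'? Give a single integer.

Step 1: enter scope (depth=1)
Step 2: exit scope (depth=0)
Step 3: declare d=14 at depth 0
Step 4: enter scope (depth=1)
Step 5: exit scope (depth=0)
Step 6: declare f=(read d)=14 at depth 0
Step 7: declare d=66 at depth 0
Step 8: declare f=(read f)=14 at depth 0
Step 9: declare b=(read f)=14 at depth 0
Step 10: enter scope (depth=1)
Step 11: enter scope (depth=2)
Step 12: declare f=(read d)=66 at depth 2
Visible at query point: b=14 d=66 f=66

Answer: 66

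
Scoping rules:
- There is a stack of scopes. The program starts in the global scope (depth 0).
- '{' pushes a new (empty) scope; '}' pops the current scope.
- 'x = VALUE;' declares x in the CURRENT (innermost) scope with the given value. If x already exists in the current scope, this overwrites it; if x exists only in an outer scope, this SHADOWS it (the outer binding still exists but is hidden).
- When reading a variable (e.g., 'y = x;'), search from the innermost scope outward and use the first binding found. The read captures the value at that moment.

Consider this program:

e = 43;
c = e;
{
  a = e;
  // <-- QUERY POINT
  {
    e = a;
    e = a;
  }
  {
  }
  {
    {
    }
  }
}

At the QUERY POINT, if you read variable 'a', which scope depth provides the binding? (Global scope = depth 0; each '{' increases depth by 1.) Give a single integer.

Step 1: declare e=43 at depth 0
Step 2: declare c=(read e)=43 at depth 0
Step 3: enter scope (depth=1)
Step 4: declare a=(read e)=43 at depth 1
Visible at query point: a=43 c=43 e=43

Answer: 1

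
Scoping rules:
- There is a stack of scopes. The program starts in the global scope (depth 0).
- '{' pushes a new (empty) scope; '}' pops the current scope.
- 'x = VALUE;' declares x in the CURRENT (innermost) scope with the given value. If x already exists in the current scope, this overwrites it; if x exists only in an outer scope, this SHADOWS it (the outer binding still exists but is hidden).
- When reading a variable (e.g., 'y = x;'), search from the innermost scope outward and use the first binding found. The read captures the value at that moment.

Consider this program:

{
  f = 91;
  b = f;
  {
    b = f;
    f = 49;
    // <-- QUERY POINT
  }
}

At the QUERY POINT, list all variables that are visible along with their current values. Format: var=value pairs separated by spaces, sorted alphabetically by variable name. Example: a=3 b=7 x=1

Step 1: enter scope (depth=1)
Step 2: declare f=91 at depth 1
Step 3: declare b=(read f)=91 at depth 1
Step 4: enter scope (depth=2)
Step 5: declare b=(read f)=91 at depth 2
Step 6: declare f=49 at depth 2
Visible at query point: b=91 f=49

Answer: b=91 f=49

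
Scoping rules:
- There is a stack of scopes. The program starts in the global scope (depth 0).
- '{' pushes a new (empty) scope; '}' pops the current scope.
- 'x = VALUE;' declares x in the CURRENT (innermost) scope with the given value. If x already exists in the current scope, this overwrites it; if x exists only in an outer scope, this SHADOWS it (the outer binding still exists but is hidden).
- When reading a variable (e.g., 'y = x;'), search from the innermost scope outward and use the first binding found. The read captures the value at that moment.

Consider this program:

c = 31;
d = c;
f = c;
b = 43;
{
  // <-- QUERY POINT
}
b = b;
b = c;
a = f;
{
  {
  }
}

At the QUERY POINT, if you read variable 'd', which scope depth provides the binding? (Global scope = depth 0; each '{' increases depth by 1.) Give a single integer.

Answer: 0

Derivation:
Step 1: declare c=31 at depth 0
Step 2: declare d=(read c)=31 at depth 0
Step 3: declare f=(read c)=31 at depth 0
Step 4: declare b=43 at depth 0
Step 5: enter scope (depth=1)
Visible at query point: b=43 c=31 d=31 f=31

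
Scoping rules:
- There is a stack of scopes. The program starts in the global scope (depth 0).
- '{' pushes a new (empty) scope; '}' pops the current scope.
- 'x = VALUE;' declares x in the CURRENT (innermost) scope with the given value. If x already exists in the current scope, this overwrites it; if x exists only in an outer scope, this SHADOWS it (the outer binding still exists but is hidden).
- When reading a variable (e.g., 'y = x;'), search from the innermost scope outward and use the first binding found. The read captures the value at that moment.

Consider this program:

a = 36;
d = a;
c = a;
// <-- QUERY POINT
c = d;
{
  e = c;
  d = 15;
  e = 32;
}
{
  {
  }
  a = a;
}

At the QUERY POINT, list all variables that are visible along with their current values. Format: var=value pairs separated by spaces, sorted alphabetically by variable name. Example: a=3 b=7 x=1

Step 1: declare a=36 at depth 0
Step 2: declare d=(read a)=36 at depth 0
Step 3: declare c=(read a)=36 at depth 0
Visible at query point: a=36 c=36 d=36

Answer: a=36 c=36 d=36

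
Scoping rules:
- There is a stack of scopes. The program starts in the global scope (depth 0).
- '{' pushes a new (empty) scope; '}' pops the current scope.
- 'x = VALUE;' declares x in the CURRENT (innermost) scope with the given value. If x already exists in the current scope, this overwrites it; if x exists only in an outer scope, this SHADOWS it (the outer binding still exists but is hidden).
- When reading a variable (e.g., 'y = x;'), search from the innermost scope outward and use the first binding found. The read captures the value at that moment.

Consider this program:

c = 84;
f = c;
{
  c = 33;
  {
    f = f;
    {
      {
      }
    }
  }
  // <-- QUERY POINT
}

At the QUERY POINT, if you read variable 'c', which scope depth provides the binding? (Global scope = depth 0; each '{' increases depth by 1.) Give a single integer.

Step 1: declare c=84 at depth 0
Step 2: declare f=(read c)=84 at depth 0
Step 3: enter scope (depth=1)
Step 4: declare c=33 at depth 1
Step 5: enter scope (depth=2)
Step 6: declare f=(read f)=84 at depth 2
Step 7: enter scope (depth=3)
Step 8: enter scope (depth=4)
Step 9: exit scope (depth=3)
Step 10: exit scope (depth=2)
Step 11: exit scope (depth=1)
Visible at query point: c=33 f=84

Answer: 1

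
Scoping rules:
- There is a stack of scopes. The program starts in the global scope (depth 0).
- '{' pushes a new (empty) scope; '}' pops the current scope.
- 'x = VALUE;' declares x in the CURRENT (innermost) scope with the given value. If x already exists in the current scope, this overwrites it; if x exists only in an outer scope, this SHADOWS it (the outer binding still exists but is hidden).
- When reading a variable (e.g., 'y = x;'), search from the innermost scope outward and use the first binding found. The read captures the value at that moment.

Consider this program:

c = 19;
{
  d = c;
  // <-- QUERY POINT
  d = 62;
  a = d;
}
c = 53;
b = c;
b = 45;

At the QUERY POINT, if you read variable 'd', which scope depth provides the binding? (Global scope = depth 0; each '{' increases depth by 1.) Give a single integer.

Answer: 1

Derivation:
Step 1: declare c=19 at depth 0
Step 2: enter scope (depth=1)
Step 3: declare d=(read c)=19 at depth 1
Visible at query point: c=19 d=19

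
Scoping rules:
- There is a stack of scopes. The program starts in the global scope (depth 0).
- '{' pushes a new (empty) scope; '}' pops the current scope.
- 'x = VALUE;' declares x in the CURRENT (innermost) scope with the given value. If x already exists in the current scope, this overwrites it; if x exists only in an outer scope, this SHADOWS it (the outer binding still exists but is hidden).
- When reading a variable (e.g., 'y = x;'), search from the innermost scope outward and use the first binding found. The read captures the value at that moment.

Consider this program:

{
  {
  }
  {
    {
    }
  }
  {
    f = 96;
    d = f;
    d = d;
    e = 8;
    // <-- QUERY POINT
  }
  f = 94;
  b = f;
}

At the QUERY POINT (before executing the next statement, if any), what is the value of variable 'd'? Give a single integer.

Answer: 96

Derivation:
Step 1: enter scope (depth=1)
Step 2: enter scope (depth=2)
Step 3: exit scope (depth=1)
Step 4: enter scope (depth=2)
Step 5: enter scope (depth=3)
Step 6: exit scope (depth=2)
Step 7: exit scope (depth=1)
Step 8: enter scope (depth=2)
Step 9: declare f=96 at depth 2
Step 10: declare d=(read f)=96 at depth 2
Step 11: declare d=(read d)=96 at depth 2
Step 12: declare e=8 at depth 2
Visible at query point: d=96 e=8 f=96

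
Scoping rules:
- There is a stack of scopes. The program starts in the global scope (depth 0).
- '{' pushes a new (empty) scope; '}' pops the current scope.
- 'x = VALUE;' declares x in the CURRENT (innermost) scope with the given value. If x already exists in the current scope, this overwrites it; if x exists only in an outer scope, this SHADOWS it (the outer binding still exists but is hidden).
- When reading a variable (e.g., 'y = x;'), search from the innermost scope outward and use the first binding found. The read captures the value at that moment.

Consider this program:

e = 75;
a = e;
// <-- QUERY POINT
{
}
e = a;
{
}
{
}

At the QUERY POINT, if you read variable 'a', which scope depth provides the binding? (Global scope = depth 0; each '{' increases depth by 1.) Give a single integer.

Answer: 0

Derivation:
Step 1: declare e=75 at depth 0
Step 2: declare a=(read e)=75 at depth 0
Visible at query point: a=75 e=75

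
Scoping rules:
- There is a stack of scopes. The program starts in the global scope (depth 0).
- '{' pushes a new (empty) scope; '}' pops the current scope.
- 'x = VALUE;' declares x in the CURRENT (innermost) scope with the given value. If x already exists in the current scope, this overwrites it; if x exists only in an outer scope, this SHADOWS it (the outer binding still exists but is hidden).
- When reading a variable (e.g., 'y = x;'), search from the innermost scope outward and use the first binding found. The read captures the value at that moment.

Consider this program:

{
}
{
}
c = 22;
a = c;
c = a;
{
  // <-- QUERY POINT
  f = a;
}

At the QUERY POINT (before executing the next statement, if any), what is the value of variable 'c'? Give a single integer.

Answer: 22

Derivation:
Step 1: enter scope (depth=1)
Step 2: exit scope (depth=0)
Step 3: enter scope (depth=1)
Step 4: exit scope (depth=0)
Step 5: declare c=22 at depth 0
Step 6: declare a=(read c)=22 at depth 0
Step 7: declare c=(read a)=22 at depth 0
Step 8: enter scope (depth=1)
Visible at query point: a=22 c=22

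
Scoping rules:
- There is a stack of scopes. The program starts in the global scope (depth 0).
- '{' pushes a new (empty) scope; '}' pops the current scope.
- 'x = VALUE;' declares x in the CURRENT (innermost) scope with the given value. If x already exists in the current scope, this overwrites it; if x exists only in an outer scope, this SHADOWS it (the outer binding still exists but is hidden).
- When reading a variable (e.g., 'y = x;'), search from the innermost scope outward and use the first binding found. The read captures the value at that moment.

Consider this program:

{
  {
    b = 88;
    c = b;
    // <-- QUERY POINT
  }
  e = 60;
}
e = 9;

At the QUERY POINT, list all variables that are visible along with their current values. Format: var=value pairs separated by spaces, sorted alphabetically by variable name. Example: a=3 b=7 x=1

Answer: b=88 c=88

Derivation:
Step 1: enter scope (depth=1)
Step 2: enter scope (depth=2)
Step 3: declare b=88 at depth 2
Step 4: declare c=(read b)=88 at depth 2
Visible at query point: b=88 c=88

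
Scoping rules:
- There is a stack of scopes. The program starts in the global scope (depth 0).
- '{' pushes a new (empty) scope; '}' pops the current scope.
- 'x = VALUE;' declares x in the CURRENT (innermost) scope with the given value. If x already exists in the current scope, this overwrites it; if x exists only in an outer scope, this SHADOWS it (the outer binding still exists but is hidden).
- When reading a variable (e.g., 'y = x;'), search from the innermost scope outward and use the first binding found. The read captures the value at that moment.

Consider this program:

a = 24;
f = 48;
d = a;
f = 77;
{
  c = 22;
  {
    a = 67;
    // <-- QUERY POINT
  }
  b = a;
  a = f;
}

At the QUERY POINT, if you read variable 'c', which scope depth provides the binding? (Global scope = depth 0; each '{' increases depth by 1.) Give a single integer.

Step 1: declare a=24 at depth 0
Step 2: declare f=48 at depth 0
Step 3: declare d=(read a)=24 at depth 0
Step 4: declare f=77 at depth 0
Step 5: enter scope (depth=1)
Step 6: declare c=22 at depth 1
Step 7: enter scope (depth=2)
Step 8: declare a=67 at depth 2
Visible at query point: a=67 c=22 d=24 f=77

Answer: 1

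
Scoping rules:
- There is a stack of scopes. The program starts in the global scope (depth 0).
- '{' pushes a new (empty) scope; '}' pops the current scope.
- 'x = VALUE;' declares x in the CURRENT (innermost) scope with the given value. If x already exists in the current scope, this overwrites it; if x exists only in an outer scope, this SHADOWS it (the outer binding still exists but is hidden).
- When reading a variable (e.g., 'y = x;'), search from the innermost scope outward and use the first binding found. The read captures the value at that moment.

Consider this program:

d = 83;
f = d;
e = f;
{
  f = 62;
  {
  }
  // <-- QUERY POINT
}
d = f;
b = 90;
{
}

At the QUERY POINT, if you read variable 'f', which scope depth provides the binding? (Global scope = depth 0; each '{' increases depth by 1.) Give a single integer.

Step 1: declare d=83 at depth 0
Step 2: declare f=(read d)=83 at depth 0
Step 3: declare e=(read f)=83 at depth 0
Step 4: enter scope (depth=1)
Step 5: declare f=62 at depth 1
Step 6: enter scope (depth=2)
Step 7: exit scope (depth=1)
Visible at query point: d=83 e=83 f=62

Answer: 1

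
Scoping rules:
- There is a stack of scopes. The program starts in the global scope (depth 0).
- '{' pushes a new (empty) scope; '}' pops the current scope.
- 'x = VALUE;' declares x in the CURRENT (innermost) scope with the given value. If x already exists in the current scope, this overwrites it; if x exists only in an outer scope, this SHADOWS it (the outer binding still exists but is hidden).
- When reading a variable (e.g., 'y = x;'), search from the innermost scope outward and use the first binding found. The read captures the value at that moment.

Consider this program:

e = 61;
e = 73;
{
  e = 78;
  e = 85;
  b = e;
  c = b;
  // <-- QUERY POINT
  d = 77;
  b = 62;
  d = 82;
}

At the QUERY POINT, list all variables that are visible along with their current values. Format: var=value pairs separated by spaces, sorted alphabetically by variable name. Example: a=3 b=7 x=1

Answer: b=85 c=85 e=85

Derivation:
Step 1: declare e=61 at depth 0
Step 2: declare e=73 at depth 0
Step 3: enter scope (depth=1)
Step 4: declare e=78 at depth 1
Step 5: declare e=85 at depth 1
Step 6: declare b=(read e)=85 at depth 1
Step 7: declare c=(read b)=85 at depth 1
Visible at query point: b=85 c=85 e=85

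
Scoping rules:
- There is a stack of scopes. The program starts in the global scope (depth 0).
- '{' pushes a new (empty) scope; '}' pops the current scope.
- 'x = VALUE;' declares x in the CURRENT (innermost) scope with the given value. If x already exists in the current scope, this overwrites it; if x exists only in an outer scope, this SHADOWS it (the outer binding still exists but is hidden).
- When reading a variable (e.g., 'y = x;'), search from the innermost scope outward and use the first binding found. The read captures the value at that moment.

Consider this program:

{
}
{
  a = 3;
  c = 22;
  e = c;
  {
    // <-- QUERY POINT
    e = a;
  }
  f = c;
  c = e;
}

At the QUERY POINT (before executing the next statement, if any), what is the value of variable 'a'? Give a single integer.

Answer: 3

Derivation:
Step 1: enter scope (depth=1)
Step 2: exit scope (depth=0)
Step 3: enter scope (depth=1)
Step 4: declare a=3 at depth 1
Step 5: declare c=22 at depth 1
Step 6: declare e=(read c)=22 at depth 1
Step 7: enter scope (depth=2)
Visible at query point: a=3 c=22 e=22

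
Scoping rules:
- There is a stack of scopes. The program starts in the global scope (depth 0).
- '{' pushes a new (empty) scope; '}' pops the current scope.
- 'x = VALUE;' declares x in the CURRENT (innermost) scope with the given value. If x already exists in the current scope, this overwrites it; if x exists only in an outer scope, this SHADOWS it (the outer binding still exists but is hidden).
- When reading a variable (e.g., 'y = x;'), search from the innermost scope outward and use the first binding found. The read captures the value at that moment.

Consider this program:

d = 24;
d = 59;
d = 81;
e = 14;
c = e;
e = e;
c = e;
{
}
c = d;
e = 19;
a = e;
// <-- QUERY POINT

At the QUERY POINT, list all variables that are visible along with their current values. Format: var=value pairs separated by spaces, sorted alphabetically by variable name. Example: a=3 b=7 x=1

Step 1: declare d=24 at depth 0
Step 2: declare d=59 at depth 0
Step 3: declare d=81 at depth 0
Step 4: declare e=14 at depth 0
Step 5: declare c=(read e)=14 at depth 0
Step 6: declare e=(read e)=14 at depth 0
Step 7: declare c=(read e)=14 at depth 0
Step 8: enter scope (depth=1)
Step 9: exit scope (depth=0)
Step 10: declare c=(read d)=81 at depth 0
Step 11: declare e=19 at depth 0
Step 12: declare a=(read e)=19 at depth 0
Visible at query point: a=19 c=81 d=81 e=19

Answer: a=19 c=81 d=81 e=19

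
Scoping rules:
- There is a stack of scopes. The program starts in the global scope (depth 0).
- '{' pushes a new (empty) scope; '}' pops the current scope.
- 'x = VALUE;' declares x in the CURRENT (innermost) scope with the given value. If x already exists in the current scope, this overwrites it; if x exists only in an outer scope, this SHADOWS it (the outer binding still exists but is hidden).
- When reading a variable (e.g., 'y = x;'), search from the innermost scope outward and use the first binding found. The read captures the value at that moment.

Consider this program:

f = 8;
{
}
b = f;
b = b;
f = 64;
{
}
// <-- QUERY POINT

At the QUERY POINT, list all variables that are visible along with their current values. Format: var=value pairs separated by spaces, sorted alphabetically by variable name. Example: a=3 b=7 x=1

Step 1: declare f=8 at depth 0
Step 2: enter scope (depth=1)
Step 3: exit scope (depth=0)
Step 4: declare b=(read f)=8 at depth 0
Step 5: declare b=(read b)=8 at depth 0
Step 6: declare f=64 at depth 0
Step 7: enter scope (depth=1)
Step 8: exit scope (depth=0)
Visible at query point: b=8 f=64

Answer: b=8 f=64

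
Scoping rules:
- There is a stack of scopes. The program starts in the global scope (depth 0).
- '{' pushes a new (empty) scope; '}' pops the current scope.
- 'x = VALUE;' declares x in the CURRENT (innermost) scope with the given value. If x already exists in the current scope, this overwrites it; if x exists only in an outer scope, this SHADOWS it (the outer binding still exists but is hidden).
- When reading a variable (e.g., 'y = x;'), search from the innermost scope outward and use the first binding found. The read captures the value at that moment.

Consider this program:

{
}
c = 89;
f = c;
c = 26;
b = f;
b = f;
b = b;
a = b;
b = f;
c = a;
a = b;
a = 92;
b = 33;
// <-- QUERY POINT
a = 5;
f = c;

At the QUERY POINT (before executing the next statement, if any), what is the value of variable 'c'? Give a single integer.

Answer: 89

Derivation:
Step 1: enter scope (depth=1)
Step 2: exit scope (depth=0)
Step 3: declare c=89 at depth 0
Step 4: declare f=(read c)=89 at depth 0
Step 5: declare c=26 at depth 0
Step 6: declare b=(read f)=89 at depth 0
Step 7: declare b=(read f)=89 at depth 0
Step 8: declare b=(read b)=89 at depth 0
Step 9: declare a=(read b)=89 at depth 0
Step 10: declare b=(read f)=89 at depth 0
Step 11: declare c=(read a)=89 at depth 0
Step 12: declare a=(read b)=89 at depth 0
Step 13: declare a=92 at depth 0
Step 14: declare b=33 at depth 0
Visible at query point: a=92 b=33 c=89 f=89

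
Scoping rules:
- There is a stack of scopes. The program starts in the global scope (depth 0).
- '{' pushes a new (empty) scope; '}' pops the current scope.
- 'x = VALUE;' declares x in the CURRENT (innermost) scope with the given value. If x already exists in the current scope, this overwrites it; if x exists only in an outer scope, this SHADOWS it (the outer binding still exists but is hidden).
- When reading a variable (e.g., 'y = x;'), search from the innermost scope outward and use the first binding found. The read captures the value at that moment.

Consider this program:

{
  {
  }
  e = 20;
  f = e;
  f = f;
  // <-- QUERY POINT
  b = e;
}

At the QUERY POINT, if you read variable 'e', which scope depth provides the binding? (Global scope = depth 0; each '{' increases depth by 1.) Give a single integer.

Step 1: enter scope (depth=1)
Step 2: enter scope (depth=2)
Step 3: exit scope (depth=1)
Step 4: declare e=20 at depth 1
Step 5: declare f=(read e)=20 at depth 1
Step 6: declare f=(read f)=20 at depth 1
Visible at query point: e=20 f=20

Answer: 1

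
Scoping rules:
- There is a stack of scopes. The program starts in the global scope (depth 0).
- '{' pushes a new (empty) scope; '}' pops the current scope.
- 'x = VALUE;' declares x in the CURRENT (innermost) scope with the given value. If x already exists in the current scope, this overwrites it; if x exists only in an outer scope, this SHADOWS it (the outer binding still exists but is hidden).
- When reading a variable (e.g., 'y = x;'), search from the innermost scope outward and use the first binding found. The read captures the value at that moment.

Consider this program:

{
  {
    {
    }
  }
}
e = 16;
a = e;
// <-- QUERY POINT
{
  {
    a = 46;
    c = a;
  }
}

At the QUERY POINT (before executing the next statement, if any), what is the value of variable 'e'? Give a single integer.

Step 1: enter scope (depth=1)
Step 2: enter scope (depth=2)
Step 3: enter scope (depth=3)
Step 4: exit scope (depth=2)
Step 5: exit scope (depth=1)
Step 6: exit scope (depth=0)
Step 7: declare e=16 at depth 0
Step 8: declare a=(read e)=16 at depth 0
Visible at query point: a=16 e=16

Answer: 16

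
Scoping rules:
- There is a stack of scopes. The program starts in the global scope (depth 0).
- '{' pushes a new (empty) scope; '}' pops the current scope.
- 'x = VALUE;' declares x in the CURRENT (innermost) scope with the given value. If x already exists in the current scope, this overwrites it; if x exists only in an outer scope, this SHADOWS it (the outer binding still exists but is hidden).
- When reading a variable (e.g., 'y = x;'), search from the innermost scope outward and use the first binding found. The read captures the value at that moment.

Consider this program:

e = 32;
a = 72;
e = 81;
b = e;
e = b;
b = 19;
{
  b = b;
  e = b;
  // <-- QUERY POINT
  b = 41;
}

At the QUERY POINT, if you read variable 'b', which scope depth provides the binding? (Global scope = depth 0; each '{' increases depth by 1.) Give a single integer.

Answer: 1

Derivation:
Step 1: declare e=32 at depth 0
Step 2: declare a=72 at depth 0
Step 3: declare e=81 at depth 0
Step 4: declare b=(read e)=81 at depth 0
Step 5: declare e=(read b)=81 at depth 0
Step 6: declare b=19 at depth 0
Step 7: enter scope (depth=1)
Step 8: declare b=(read b)=19 at depth 1
Step 9: declare e=(read b)=19 at depth 1
Visible at query point: a=72 b=19 e=19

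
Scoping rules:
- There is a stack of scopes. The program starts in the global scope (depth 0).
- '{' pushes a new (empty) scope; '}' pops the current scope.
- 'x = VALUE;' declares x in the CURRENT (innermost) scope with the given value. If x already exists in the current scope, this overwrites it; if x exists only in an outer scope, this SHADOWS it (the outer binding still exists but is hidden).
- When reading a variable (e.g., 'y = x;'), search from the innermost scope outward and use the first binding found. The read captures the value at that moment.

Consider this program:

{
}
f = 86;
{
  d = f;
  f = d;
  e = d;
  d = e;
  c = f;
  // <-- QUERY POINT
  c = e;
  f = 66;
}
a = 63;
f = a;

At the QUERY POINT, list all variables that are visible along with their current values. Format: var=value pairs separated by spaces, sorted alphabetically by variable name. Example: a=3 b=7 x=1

Answer: c=86 d=86 e=86 f=86

Derivation:
Step 1: enter scope (depth=1)
Step 2: exit scope (depth=0)
Step 3: declare f=86 at depth 0
Step 4: enter scope (depth=1)
Step 5: declare d=(read f)=86 at depth 1
Step 6: declare f=(read d)=86 at depth 1
Step 7: declare e=(read d)=86 at depth 1
Step 8: declare d=(read e)=86 at depth 1
Step 9: declare c=(read f)=86 at depth 1
Visible at query point: c=86 d=86 e=86 f=86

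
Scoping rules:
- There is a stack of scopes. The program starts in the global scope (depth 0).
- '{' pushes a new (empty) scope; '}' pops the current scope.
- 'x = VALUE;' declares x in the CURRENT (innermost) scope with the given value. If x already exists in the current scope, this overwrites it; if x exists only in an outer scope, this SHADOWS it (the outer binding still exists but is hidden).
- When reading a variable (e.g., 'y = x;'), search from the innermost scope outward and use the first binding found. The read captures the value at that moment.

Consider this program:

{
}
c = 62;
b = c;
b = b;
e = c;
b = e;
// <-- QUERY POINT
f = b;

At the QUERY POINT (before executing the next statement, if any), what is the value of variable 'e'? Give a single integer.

Answer: 62

Derivation:
Step 1: enter scope (depth=1)
Step 2: exit scope (depth=0)
Step 3: declare c=62 at depth 0
Step 4: declare b=(read c)=62 at depth 0
Step 5: declare b=(read b)=62 at depth 0
Step 6: declare e=(read c)=62 at depth 0
Step 7: declare b=(read e)=62 at depth 0
Visible at query point: b=62 c=62 e=62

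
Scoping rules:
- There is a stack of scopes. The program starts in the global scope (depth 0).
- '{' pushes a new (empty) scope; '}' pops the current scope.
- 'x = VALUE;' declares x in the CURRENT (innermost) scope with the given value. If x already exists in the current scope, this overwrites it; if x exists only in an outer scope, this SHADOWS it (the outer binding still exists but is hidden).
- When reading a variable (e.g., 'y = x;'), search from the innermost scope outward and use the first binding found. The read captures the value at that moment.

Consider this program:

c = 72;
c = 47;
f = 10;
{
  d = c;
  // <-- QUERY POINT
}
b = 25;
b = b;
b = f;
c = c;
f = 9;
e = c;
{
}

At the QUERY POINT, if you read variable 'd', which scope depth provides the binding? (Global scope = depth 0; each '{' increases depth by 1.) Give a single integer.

Step 1: declare c=72 at depth 0
Step 2: declare c=47 at depth 0
Step 3: declare f=10 at depth 0
Step 4: enter scope (depth=1)
Step 5: declare d=(read c)=47 at depth 1
Visible at query point: c=47 d=47 f=10

Answer: 1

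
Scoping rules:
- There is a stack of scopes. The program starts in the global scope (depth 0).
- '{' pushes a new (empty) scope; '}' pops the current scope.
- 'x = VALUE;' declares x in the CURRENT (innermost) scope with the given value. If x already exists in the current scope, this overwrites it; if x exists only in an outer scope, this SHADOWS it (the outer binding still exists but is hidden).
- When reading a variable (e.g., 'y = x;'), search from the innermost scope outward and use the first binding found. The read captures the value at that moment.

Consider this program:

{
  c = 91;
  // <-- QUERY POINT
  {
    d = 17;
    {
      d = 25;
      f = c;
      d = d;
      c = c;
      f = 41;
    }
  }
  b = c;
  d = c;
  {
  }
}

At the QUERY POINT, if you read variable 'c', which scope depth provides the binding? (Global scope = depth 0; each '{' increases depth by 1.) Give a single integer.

Step 1: enter scope (depth=1)
Step 2: declare c=91 at depth 1
Visible at query point: c=91

Answer: 1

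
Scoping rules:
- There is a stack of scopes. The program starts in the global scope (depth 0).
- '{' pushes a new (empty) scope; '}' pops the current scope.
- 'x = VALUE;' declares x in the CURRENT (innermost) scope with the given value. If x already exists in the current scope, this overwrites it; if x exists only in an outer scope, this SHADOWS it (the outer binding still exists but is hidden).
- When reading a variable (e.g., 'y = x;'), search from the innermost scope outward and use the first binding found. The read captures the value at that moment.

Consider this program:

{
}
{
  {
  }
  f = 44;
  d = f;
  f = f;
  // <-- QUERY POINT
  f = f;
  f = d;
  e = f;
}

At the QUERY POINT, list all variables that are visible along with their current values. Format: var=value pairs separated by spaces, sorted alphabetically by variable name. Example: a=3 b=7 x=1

Step 1: enter scope (depth=1)
Step 2: exit scope (depth=0)
Step 3: enter scope (depth=1)
Step 4: enter scope (depth=2)
Step 5: exit scope (depth=1)
Step 6: declare f=44 at depth 1
Step 7: declare d=(read f)=44 at depth 1
Step 8: declare f=(read f)=44 at depth 1
Visible at query point: d=44 f=44

Answer: d=44 f=44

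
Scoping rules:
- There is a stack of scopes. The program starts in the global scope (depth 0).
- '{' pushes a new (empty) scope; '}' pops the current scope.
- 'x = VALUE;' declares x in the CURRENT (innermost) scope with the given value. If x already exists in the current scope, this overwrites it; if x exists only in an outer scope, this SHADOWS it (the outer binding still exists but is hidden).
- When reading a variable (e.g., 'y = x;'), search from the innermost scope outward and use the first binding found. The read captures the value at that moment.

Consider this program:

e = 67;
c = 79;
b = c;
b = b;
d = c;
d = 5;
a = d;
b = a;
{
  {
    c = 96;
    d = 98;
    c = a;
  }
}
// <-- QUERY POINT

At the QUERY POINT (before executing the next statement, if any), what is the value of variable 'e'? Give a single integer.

Step 1: declare e=67 at depth 0
Step 2: declare c=79 at depth 0
Step 3: declare b=(read c)=79 at depth 0
Step 4: declare b=(read b)=79 at depth 0
Step 5: declare d=(read c)=79 at depth 0
Step 6: declare d=5 at depth 0
Step 7: declare a=(read d)=5 at depth 0
Step 8: declare b=(read a)=5 at depth 0
Step 9: enter scope (depth=1)
Step 10: enter scope (depth=2)
Step 11: declare c=96 at depth 2
Step 12: declare d=98 at depth 2
Step 13: declare c=(read a)=5 at depth 2
Step 14: exit scope (depth=1)
Step 15: exit scope (depth=0)
Visible at query point: a=5 b=5 c=79 d=5 e=67

Answer: 67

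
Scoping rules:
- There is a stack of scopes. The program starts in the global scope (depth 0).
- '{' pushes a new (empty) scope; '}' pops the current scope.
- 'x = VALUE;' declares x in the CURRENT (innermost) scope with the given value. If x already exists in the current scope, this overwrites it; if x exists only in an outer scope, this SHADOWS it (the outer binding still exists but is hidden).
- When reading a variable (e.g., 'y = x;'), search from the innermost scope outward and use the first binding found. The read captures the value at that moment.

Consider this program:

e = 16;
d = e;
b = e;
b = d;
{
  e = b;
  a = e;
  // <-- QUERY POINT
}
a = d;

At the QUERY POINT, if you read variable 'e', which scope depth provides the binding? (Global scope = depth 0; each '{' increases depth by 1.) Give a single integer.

Step 1: declare e=16 at depth 0
Step 2: declare d=(read e)=16 at depth 0
Step 3: declare b=(read e)=16 at depth 0
Step 4: declare b=(read d)=16 at depth 0
Step 5: enter scope (depth=1)
Step 6: declare e=(read b)=16 at depth 1
Step 7: declare a=(read e)=16 at depth 1
Visible at query point: a=16 b=16 d=16 e=16

Answer: 1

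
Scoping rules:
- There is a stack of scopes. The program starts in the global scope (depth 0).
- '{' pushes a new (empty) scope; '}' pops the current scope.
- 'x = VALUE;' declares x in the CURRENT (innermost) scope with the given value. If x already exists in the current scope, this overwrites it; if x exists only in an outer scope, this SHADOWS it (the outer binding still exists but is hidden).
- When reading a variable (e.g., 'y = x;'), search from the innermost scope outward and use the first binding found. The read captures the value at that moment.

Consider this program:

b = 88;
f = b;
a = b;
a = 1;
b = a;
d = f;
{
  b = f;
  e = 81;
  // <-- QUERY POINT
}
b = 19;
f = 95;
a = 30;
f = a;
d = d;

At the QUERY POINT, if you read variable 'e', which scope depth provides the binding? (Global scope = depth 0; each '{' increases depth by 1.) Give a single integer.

Step 1: declare b=88 at depth 0
Step 2: declare f=(read b)=88 at depth 0
Step 3: declare a=(read b)=88 at depth 0
Step 4: declare a=1 at depth 0
Step 5: declare b=(read a)=1 at depth 0
Step 6: declare d=(read f)=88 at depth 0
Step 7: enter scope (depth=1)
Step 8: declare b=(read f)=88 at depth 1
Step 9: declare e=81 at depth 1
Visible at query point: a=1 b=88 d=88 e=81 f=88

Answer: 1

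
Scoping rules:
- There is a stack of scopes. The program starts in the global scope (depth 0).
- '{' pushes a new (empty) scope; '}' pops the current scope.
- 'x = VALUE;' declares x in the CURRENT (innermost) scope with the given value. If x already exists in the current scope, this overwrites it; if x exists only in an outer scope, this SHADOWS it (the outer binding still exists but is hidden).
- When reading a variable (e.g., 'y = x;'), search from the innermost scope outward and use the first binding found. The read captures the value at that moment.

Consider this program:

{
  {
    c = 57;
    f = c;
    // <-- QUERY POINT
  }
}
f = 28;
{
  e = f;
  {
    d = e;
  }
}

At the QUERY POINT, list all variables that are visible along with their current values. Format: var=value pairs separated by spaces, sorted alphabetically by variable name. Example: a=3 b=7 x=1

Answer: c=57 f=57

Derivation:
Step 1: enter scope (depth=1)
Step 2: enter scope (depth=2)
Step 3: declare c=57 at depth 2
Step 4: declare f=(read c)=57 at depth 2
Visible at query point: c=57 f=57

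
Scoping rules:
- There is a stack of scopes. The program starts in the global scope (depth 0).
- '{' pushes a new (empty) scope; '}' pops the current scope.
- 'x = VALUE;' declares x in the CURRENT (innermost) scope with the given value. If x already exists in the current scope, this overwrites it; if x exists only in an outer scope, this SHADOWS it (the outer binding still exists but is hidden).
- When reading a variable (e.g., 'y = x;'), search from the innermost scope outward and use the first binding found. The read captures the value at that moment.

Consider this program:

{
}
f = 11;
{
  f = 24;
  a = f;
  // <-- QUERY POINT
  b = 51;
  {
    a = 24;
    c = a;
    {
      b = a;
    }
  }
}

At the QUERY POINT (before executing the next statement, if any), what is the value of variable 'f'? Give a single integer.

Step 1: enter scope (depth=1)
Step 2: exit scope (depth=0)
Step 3: declare f=11 at depth 0
Step 4: enter scope (depth=1)
Step 5: declare f=24 at depth 1
Step 6: declare a=(read f)=24 at depth 1
Visible at query point: a=24 f=24

Answer: 24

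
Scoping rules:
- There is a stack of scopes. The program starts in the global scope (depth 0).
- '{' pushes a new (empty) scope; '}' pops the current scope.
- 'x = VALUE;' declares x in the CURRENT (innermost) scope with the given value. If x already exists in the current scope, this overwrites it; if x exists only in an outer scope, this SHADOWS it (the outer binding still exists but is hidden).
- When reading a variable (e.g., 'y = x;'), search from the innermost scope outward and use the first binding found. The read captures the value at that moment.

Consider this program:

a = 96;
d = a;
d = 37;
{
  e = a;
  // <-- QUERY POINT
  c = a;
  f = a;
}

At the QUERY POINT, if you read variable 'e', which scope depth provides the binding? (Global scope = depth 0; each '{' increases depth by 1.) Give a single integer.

Answer: 1

Derivation:
Step 1: declare a=96 at depth 0
Step 2: declare d=(read a)=96 at depth 0
Step 3: declare d=37 at depth 0
Step 4: enter scope (depth=1)
Step 5: declare e=(read a)=96 at depth 1
Visible at query point: a=96 d=37 e=96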